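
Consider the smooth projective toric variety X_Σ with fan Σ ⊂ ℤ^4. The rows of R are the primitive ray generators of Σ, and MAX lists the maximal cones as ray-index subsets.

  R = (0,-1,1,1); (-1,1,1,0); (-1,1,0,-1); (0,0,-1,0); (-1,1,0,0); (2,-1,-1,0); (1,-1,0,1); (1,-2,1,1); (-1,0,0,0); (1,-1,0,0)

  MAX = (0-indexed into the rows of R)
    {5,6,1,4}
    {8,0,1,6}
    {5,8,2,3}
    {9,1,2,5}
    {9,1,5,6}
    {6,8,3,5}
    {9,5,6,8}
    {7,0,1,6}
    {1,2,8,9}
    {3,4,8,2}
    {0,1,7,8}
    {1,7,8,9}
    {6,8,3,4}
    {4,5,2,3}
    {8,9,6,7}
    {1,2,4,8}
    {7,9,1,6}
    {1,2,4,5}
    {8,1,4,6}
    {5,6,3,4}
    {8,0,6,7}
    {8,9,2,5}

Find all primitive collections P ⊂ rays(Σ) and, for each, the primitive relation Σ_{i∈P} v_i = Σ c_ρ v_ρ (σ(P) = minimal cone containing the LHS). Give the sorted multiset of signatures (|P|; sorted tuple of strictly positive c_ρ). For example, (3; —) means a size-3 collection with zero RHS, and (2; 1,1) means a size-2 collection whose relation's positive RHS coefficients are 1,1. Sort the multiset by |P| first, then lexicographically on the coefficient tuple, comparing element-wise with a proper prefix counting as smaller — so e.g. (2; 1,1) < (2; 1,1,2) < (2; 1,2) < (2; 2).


The 17 primitive collections of Σ (r=10, n=4):

  {2,6}:  v_{2} + v_{6} = 0 — sig = (2; —)
  {4,9}:  v_{4} + v_{9} = 0 — sig = (2; —)
  {0,9}:  v_{0} + v_{9} = v_{7} — sig = (2; 1)
  {1,3}:  v_{1} + v_{3} = v_{4} — sig = (2; 1)
  {4,7}:  v_{4} + v_{7} = v_{0} — sig = (2; 1)
  {0,3}:  v_{0} + v_{3} = v_{6} + v_{8} — sig = (2; 1,1)
  {0,5}:  v_{0} + v_{5} = v_{6} + v_{9} — sig = (2; 1,1)
  {3,9}:  v_{3} + v_{9} = v_{5} + v_{8} — sig = (2; 1,1)
  {0,2}:  v_{0} + v_{2} = v_{1} + v_{8} + v_{9} — sig = (2; 1,1,1)
  {0,4}:  v_{0} + v_{4} = v_{1} + v_{6} + v_{8} — sig = (2; 1,1,1)
  {3,7}:  v_{3} + v_{7} = v_{6} + v_{8} + v_{9} — sig = (2; 1,1,1)
  {2,7}:  v_{2} + v_{7} = v_{1} + v_{8} + 2·v_{9} — sig = (2; 1,1,2)
  {5,7}:  v_{5} + v_{7} = v_{6} + 2·v_{9} — sig = (2; 1,2)
  {1,5,8}:  v_{1} + v_{5} + v_{8} = 0 — sig = (3; —)
  {4,5,8}:  v_{4} + v_{5} + v_{8} = v_{3} — sig = (3; 1)
  {1,6,8,9}:  v_{1} + v_{6} + v_{8} + v_{9} = v_{0} — sig = (4; 1)
  {1,6,7,8}:  v_{1} + v_{6} + v_{7} + v_{8} = 2·v_{0} — sig = (4; 2)

Sorted signature multiset PRS(X):
    (2; —)
    (2; —)
    (2; 1)
    (2; 1)
    (2; 1)
    (2; 1,1)
    (2; 1,1)
    (2; 1,1)
    (2; 1,1,1)
    (2; 1,1,1)
    (2; 1,1,1)
    (2; 1,1,2)
    (2; 1,2)
    (3; —)
    (3; 1)
    (4; 1)
    (4; 2)


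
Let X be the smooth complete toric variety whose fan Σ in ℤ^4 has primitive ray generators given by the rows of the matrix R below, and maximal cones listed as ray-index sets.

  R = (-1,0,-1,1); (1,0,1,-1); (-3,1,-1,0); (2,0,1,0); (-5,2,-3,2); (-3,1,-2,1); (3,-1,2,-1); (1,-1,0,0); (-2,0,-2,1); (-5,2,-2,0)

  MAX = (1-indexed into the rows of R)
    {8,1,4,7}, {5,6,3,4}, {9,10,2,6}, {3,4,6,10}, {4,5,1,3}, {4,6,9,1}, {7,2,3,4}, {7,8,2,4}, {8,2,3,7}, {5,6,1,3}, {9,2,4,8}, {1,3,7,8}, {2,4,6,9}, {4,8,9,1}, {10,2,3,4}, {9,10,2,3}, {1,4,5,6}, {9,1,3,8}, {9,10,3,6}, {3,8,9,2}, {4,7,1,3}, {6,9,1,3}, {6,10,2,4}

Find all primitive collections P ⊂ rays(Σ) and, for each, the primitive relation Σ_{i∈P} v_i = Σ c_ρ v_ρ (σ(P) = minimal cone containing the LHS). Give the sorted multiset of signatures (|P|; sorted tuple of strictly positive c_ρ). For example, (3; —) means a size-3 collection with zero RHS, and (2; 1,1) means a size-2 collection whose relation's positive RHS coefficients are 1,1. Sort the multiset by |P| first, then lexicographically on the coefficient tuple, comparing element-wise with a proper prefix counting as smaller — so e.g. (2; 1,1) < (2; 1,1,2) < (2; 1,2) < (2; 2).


Σ has 17 primitive collections:

  {1,2}:  v_{1} + v_{2} = 0 — sig = (2; —)
  {6,7}:  v_{6} + v_{7} = 0 — sig = (2; —)
  {6,8}:  v_{6} + v_{8} = v_{9} — sig = (2; 1)
  {7,9}:  v_{7} + v_{9} = v_{8} — sig = (2; 1)
  {1,10}:  v_{1} + v_{10} = v_{3} + v_{6} — sig = (2; 1,1)
  {5,8}:  v_{5} + v_{8} = v_{1} + v_{6} — sig = (2; 1,1)
  {7,10}:  v_{7} + v_{10} = v_{2} + v_{3} — sig = (2; 1,1)
  {2,5}:  v_{2} + v_{5} = v_{3} + v_{4} + v_{6} — sig = (2; 1,1,1)
  {5,7}:  v_{5} + v_{7} = v_{1} + v_{3} + v_{4} — sig = (2; 1,1,1)
  {8,10}:  v_{8} + v_{10} = v_{2} + v_{3} + v_{9} — sig = (2; 1,1,1)
  {5,9}:  v_{5} + v_{9} = v_{1} + 2·v_{6} — sig = (2; 1,2)
  {5,10}:  v_{5} + v_{10} = 2·v_{3} + v_{4} + 2·v_{6} — sig = (2; 1,2,2)
  {3,4,8}:  v_{3} + v_{4} + v_{8} = 0 — sig = (3; —)
  {2,3,6}:  v_{2} + v_{3} + v_{6} = v_{10} — sig = (3; 1)
  {3,4,9}:  v_{3} + v_{4} + v_{9} = v_{6} — sig = (3; 1)
  {4,9,10}:  v_{4} + v_{9} + v_{10} = v_{2} + 2·v_{6} — sig = (3; 1,2)
  {1,3,4,6}:  v_{1} + v_{3} + v_{4} + v_{6} = v_{5} — sig = (4; 1)

Signatures (|P|; sorted positive RHS coefficients), sorted:
[(2; —), (2; —), (2; 1), (2; 1), (2; 1,1), (2; 1,1), (2; 1,1), (2; 1,1,1), (2; 1,1,1), (2; 1,1,1), (2; 1,2), (2; 1,2,2), (3; —), (3; 1), (3; 1), (3; 1,2), (4; 1)]


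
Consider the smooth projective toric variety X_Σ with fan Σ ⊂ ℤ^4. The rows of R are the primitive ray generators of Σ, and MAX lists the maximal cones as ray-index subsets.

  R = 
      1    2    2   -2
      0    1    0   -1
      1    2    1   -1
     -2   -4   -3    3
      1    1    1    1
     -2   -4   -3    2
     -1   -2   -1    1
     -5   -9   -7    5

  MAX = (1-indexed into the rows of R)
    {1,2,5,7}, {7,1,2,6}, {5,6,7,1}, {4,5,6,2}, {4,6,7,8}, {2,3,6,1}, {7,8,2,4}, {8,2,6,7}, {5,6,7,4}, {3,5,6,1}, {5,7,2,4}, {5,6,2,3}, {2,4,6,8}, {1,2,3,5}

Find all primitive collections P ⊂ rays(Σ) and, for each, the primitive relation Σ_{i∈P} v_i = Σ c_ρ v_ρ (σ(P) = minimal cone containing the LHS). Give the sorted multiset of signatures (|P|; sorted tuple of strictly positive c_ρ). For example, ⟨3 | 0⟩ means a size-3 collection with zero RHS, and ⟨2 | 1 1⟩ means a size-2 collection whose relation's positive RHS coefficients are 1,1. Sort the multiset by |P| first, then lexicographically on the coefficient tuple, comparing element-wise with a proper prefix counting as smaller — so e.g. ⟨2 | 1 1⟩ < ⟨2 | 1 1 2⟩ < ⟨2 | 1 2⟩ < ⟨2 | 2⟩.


9 minimal non-faces of Δ(Σ) (on 8 rays):

  • {3,7}:  v_{3} + v_{7} = 0 — sig = ⟨2 | 0⟩
  • {1,4}:  v_{1} + v_{4} = v_{7} — sig = ⟨2 | 1⟩
  • {3,4}:  v_{3} + v_{4} = v_{2} + v_{5} + v_{6} — sig = ⟨2 | 1 1 1⟩
  • {3,8}:  v_{3} + v_{8} = v_{2} + v_{4} + v_{6} — sig = ⟨2 | 1 1 1⟩
  • {1,8}:  v_{1} + v_{8} = v_{2} + v_{6} + 2·v_{7} — sig = ⟨2 | 1 1 2⟩
  • {5,8}:  v_{5} + v_{8} = 2·v_{4} — sig = ⟨2 | 2⟩
  • {1,2,5,6}:  v_{1} + v_{2} + v_{5} + v_{6} = 0 — sig = ⟨4 | 0⟩
  • {2,4,6,7}:  v_{2} + v_{4} + v_{6} + v_{7} = v_{8} — sig = ⟨4 | 1⟩
  • {2,5,6,7}:  v_{2} + v_{5} + v_{6} + v_{7} = v_{4} — sig = ⟨4 | 1⟩

so the primitive-relation signature multiset is
    ⟨2 | 0⟩
    ⟨2 | 1⟩
    ⟨2 | 1 1 1⟩
    ⟨2 | 1 1 1⟩
    ⟨2 | 1 1 2⟩
    ⟨2 | 2⟩
    ⟨4 | 0⟩
    ⟨4 | 1⟩
    ⟨4 | 1⟩


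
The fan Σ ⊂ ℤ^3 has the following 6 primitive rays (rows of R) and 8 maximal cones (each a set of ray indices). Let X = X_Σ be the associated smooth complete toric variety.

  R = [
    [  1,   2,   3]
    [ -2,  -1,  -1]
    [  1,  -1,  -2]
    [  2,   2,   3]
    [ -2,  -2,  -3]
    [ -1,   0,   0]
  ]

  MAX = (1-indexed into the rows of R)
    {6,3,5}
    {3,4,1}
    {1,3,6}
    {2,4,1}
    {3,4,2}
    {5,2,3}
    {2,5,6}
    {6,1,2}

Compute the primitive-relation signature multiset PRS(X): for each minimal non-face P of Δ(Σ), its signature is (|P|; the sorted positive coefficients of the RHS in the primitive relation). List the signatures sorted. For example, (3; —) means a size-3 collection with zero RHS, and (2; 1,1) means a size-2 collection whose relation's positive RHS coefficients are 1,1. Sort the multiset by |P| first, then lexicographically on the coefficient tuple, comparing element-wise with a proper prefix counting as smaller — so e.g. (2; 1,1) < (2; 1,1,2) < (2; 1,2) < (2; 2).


5 collections generate NE(X_Σ); each relation:

  P = {4,5}:  v_{4} + v_{5} = 0  ⟹  sig = (2; —)
  P = {1,5}:  v_{1} + v_{5} = v_{6}  ⟹  sig = (2; 1)
  P = {4,6}:  v_{4} + v_{6} = v_{1}  ⟹  sig = (2; 1)
  P = {1,2,3}:  v_{1} + v_{2} + v_{3} = 0  ⟹  sig = (3; —)
  P = {2,3,6}:  v_{2} + v_{3} + v_{6} = v_{5}  ⟹  sig = (3; 1)

so the primitive-relation signature multiset is
{ (2; —),  (2; 1) ×2,  (3; —),  (3; 1) }


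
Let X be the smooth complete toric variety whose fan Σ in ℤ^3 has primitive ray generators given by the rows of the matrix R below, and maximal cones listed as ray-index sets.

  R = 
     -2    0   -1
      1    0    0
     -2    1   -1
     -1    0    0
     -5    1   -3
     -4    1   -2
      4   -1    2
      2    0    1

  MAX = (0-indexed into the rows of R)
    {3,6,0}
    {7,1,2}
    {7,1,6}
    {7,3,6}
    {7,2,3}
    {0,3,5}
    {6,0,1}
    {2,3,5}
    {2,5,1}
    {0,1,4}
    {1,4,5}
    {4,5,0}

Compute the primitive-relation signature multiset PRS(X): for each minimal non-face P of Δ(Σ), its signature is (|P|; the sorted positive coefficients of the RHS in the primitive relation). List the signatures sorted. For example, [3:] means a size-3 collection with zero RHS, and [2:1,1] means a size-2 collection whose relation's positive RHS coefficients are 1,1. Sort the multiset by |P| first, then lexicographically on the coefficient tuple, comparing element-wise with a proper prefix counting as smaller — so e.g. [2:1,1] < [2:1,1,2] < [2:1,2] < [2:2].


Primitive collections (11):

  {0,7}:  v_{0} + v_{7} = 0  ⇒ sig = [2:]
  {1,3}:  v_{1} + v_{3} = 0  ⇒ sig = [2:]
  {5,6}:  v_{5} + v_{6} = 0  ⇒ sig = [2:]
  {0,2}:  v_{0} + v_{2} = v_{5}  ⇒ sig = [2:1]
  {2,6}:  v_{2} + v_{6} = v_{7}  ⇒ sig = [2:1]
  {5,7}:  v_{5} + v_{7} = v_{2}  ⇒ sig = [2:1]
  {3,4}:  v_{3} + v_{4} = v_{0} + v_{5}  ⇒ sig = [2:1,1]
  {4,6}:  v_{4} + v_{6} = v_{0} + v_{1}  ⇒ sig = [2:1,1]
  {4,7}:  v_{4} + v_{7} = v_{1} + v_{5}  ⇒ sig = [2:1,1]
  {2,4}:  v_{2} + v_{4} = v_{1} + 2·v_{5}  ⇒ sig = [2:1,2]
  {0,1,5}:  v_{0} + v_{1} + v_{5} = v_{4}  ⇒ sig = [3:1]

Hence PRS(X_Σ) =
{ [2:] ×3,  [2:1] ×3,  [2:1,1] ×3,  [2:1,2],  [3:1] }


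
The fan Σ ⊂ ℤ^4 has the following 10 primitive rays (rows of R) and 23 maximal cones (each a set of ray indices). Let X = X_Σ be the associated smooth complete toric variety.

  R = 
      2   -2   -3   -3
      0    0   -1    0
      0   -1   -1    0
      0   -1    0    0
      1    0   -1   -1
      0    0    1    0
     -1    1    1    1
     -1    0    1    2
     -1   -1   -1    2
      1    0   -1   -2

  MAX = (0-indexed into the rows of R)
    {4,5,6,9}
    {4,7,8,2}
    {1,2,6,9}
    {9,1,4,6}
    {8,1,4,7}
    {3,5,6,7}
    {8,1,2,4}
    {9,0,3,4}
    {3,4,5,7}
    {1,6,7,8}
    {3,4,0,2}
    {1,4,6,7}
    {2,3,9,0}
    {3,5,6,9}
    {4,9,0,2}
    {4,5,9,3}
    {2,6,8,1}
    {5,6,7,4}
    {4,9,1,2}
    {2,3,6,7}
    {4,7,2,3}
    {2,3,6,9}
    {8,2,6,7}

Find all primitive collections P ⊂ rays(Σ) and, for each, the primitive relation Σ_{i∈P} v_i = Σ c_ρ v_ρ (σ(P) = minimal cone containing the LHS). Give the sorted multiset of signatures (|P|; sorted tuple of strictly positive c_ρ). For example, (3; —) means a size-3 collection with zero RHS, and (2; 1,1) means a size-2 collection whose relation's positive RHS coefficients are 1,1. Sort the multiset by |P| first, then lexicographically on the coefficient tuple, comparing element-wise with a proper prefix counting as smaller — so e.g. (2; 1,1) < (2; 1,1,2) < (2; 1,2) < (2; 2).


Primitive collections (17):

  {1,5}:  v_{1} + v_{5} = 0  ⇒ sig = (2; —)
  {7,9}:  v_{7} + v_{9} = 0  ⇒ sig = (2; —)
  {1,3}:  v_{1} + v_{3} = v_{2}  ⇒ sig = (2; 1)
  {2,5}:  v_{2} + v_{5} = v_{3}  ⇒ sig = (2; 1)
  {0,6}:  v_{0} + v_{6} = v_{2} + v_{9}  ⇒ sig = (2; 1,1)
  {5,8}:  v_{5} + v_{8} = v_{2} + v_{7}  ⇒ sig = (2; 1,1)
  {8,9}:  v_{8} + v_{9} = v_{1} + v_{2}  ⇒ sig = (2; 1,1)
  {0,7}:  v_{0} + v_{7} = v_{2} + v_{3} + v_{4}  ⇒ sig = (2; 1,1,1)
  {0,1}:  v_{0} + v_{1} = 2·v_{2} + v_{4} + v_{9}  ⇒ sig = (2; 1,1,2)
  {0,5}:  v_{0} + v_{5} = 2·v_{3} + v_{4} + v_{9}  ⇒ sig = (2; 1,1,2)
  {3,8}:  v_{3} + v_{8} = 2·v_{2} + v_{7}  ⇒ sig = (2; 1,2)
  {0,8}:  v_{0} + v_{8} = 3·v_{2} + v_{4}  ⇒ sig = (2; 1,3)
  {3,4,6}:  v_{3} + v_{4} + v_{6} = 0  ⇒ sig = (3; —)
  {1,2,7}:  v_{1} + v_{2} + v_{7} = v_{8}  ⇒ sig = (3; 1)
  {2,4,6}:  v_{2} + v_{4} + v_{6} = v_{1}  ⇒ sig = (3; 1)
  {4,6,8}:  v_{4} + v_{6} + v_{8} = 2·v_{1} + v_{7}  ⇒ sig = (3; 1,2)
  {2,3,4,9}:  v_{2} + v_{3} + v_{4} + v_{9} = v_{0}  ⇒ sig = (4; 1)

so the primitive-relation signature multiset is
    (2; —)
    (2; —)
    (2; 1)
    (2; 1)
    (2; 1,1)
    (2; 1,1)
    (2; 1,1)
    (2; 1,1,1)
    (2; 1,1,2)
    (2; 1,1,2)
    (2; 1,2)
    (2; 1,3)
    (3; —)
    (3; 1)
    (3; 1)
    (3; 1,2)
    (4; 1)


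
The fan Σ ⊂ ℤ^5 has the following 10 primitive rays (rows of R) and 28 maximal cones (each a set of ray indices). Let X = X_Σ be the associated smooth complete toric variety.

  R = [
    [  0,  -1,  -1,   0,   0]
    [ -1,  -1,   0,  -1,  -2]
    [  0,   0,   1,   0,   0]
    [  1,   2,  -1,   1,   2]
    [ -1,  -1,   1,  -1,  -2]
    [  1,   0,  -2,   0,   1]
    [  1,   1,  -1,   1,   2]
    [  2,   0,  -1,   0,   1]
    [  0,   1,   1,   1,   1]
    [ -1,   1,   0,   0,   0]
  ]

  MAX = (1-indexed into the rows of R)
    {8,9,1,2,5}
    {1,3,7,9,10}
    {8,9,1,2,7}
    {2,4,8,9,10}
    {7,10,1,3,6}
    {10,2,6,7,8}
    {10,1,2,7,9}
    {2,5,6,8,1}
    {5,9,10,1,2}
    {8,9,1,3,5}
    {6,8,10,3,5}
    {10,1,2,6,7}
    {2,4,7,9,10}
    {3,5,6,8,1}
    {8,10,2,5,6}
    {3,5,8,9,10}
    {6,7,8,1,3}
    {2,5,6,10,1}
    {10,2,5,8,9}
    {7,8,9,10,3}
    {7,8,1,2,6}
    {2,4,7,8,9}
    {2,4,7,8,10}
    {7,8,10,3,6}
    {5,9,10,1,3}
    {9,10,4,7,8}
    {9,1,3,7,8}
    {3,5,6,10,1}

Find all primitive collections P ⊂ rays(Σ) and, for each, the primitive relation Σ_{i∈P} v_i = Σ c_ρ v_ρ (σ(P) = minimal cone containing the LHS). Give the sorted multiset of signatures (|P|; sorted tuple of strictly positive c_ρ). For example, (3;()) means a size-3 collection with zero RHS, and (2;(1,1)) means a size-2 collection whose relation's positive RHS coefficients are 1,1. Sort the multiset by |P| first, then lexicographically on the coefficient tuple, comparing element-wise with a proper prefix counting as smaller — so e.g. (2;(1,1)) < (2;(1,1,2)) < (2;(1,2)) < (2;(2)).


9 minimal non-faces of Δ(Σ) (on 10 rays):

  P = {5,7}:  v_{5} + v_{7} = 0  ⇒ sig = (2;())
  P = {2,3}:  v_{2} + v_{3} = v_{5}  ⇒ sig = (2;(1))
  P = {6,9}:  v_{6} + v_{9} = v_{7}  ⇒ sig = (2;(1))
  P = {3,4}:  v_{3} + v_{4} = v_{8} + v_{9} + v_{10}  ⇒ sig = (2;(1,1,1))
  P = {4,5}:  v_{4} + v_{5} = v_{2} + v_{8} + v_{9} + v_{10}  ⇒ sig = (2;(1,1,1,1))
  P = {4,6}:  v_{4} + v_{6} = v_{2} + 2·v_{7} + v_{8} + v_{10}  ⇒ sig = (2;(1,1,1,2))
  P = {1,4}:  v_{1} + v_{4} = v_{2} + 2·v_{7}  ⇒ sig = (2;(1,2))
  P = {1,8,10}:  v_{1} + v_{8} + v_{10} = v_{6}  ⇒ sig = (3;(1))
  P = {2,7,8,9,10}:  v_{2} + v_{7} + v_{8} + v_{9} + v_{10} = v_{4}  ⇒ sig = (5;(1))

so the primitive-relation signature multiset is
{ (2;()),  (2;(1)) ×2,  (2;(1,1,1)),  (2;(1,1,1,1)),  (2;(1,1,1,2)),  (2;(1,2)),  (3;(1)),  (5;(1)) }


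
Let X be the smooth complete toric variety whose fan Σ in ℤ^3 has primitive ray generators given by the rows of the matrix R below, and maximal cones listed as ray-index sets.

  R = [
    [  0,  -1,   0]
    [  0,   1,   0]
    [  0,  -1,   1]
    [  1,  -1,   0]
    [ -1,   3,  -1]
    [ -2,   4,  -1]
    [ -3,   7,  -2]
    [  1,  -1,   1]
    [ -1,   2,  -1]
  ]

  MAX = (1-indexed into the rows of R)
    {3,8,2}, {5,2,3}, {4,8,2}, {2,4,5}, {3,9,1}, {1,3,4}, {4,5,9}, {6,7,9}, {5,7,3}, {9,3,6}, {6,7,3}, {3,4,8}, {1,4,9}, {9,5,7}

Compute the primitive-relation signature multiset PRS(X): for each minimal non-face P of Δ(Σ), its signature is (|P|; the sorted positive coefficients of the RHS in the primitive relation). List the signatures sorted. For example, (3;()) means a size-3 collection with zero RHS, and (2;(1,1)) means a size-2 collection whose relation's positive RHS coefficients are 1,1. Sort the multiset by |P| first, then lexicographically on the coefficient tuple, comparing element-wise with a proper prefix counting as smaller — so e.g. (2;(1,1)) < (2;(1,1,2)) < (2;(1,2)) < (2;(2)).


20 minimal non-faces of Δ(Σ) (on 9 rays):

  P={1,2}:  v_{1} + v_{2} = 0 ; sig = (2;())
  P={1,5}:  v_{1} + v_{5} = v_{9} ; sig = (2;(1))
  P={2,9}:  v_{2} + v_{9} = v_{5} ; sig = (2;(1))
  P={4,6}:  v_{4} + v_{6} = v_{5} ; sig = (2;(1))
  P={5,6}:  v_{5} + v_{6} = v_{7} ; sig = (2;(1))
  P={8,9}:  v_{8} + v_{9} = v_{2} ; sig = (2;(1))
  P={1,7}:  v_{1} + v_{7} = v_{6} + v_{9} ; sig = (2;(1,1))
  P={1,8}:  v_{1} + v_{8} = v_{3} + v_{4} ; sig = (2;(1,1))
  P={6,8}:  v_{6} + v_{8} = v_{2} + v_{3} + v_{5} ; sig = (2;(1,1,1))
  P={7,8}:  v_{7} + v_{8} = v_{2} + v_{3} + 2·v_{5} ; sig = (2;(1,1,2))
  P={1,6}:  v_{1} + v_{6} = v_{3} + 2·v_{9} ; sig = (2;(1,2))
  P={2,6}:  v_{2} + v_{6} = v_{3} + 2·v_{5} ; sig = (2;(1,2))
  P={2,7}:  v_{2} + v_{7} = v_{3} + 3·v_{5} ; sig = (2;(1,3))
  P={4,7}:  v_{4} + v_{7} = 2·v_{5} ; sig = (2;(2))
  P={5,8}:  v_{5} + v_{8} = 2·v_{2} ; sig = (2;(2))
  P={3,4,9}:  v_{3} + v_{4} + v_{9} = 0 ; sig = (3;())
  P={2,3,4}:  v_{2} + v_{3} + v_{4} = v_{8} ; sig = (3;(1))
  P={3,4,5}:  v_{3} + v_{4} + v_{5} = v_{2} ; sig = (3;(1))
  P={3,5,9}:  v_{3} + v_{5} + v_{9} = v_{6} ; sig = (3;(1))
  P={3,7,9}:  v_{3} + v_{7} + v_{9} = 2·v_{6} ; sig = (3;(2))

so the primitive-relation signature multiset is
{ (2;()),  (2;(1)) ×5,  (2;(1,1)) ×2,  (2;(1,1,1)),  (2;(1,1,2)),  (2;(1,2)) ×2,  (2;(1,3)),  (2;(2)) ×2,  (3;()),  (3;(1)) ×3,  (3;(2)) }


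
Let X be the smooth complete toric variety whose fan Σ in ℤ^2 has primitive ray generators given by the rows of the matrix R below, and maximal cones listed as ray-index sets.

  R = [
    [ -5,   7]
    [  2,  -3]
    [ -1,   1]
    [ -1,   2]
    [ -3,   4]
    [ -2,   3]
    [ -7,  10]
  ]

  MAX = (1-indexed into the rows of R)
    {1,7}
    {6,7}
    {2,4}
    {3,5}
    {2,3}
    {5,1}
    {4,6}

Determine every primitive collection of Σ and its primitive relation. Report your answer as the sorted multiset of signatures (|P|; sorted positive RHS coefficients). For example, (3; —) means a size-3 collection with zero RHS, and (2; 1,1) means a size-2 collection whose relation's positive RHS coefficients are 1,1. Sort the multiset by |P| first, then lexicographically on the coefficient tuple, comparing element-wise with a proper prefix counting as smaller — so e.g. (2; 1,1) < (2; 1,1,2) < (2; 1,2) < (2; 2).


14 minimal non-faces of Δ(Σ) (on 7 rays):

  P={2,6}:  v_{2} + v_{6} = 0  ⟹  sig = (2; —)
  P={1,2}:  v_{1} + v_{2} = v_{5}  ⟹  sig = (2; 1)
  P={1,6}:  v_{1} + v_{6} = v_{7}  ⟹  sig = (2; 1)
  P={2,5}:  v_{2} + v_{5} = v_{3}  ⟹  sig = (2; 1)
  P={2,7}:  v_{2} + v_{7} = v_{1}  ⟹  sig = (2; 1)
  P={3,4}:  v_{3} + v_{4} = v_{6}  ⟹  sig = (2; 1)
  P={3,6}:  v_{3} + v_{6} = v_{5}  ⟹  sig = (2; 1)
  P={5,6}:  v_{5} + v_{6} = v_{1}  ⟹  sig = (2; 1)
  P={3,7}:  v_{3} + v_{7} = v_{1} + v_{5}  ⟹  sig = (2; 1,1)
  P={1,3}:  v_{1} + v_{3} = 2·v_{5}  ⟹  sig = (2; 2)
  P={4,5}:  v_{4} + v_{5} = 2·v_{6}  ⟹  sig = (2; 2)
  P={5,7}:  v_{5} + v_{7} = 2·v_{1}  ⟹  sig = (2; 2)
  P={1,4}:  v_{1} + v_{4} = 3·v_{6}  ⟹  sig = (2; 3)
  P={4,7}:  v_{4} + v_{7} = 4·v_{6}  ⟹  sig = (2; 4)

Hence PRS(X_Σ) =
    (2; —)
    (2; 1)
    (2; 1)
    (2; 1)
    (2; 1)
    (2; 1)
    (2; 1)
    (2; 1)
    (2; 1,1)
    (2; 2)
    (2; 2)
    (2; 2)
    (2; 3)
    (2; 4)


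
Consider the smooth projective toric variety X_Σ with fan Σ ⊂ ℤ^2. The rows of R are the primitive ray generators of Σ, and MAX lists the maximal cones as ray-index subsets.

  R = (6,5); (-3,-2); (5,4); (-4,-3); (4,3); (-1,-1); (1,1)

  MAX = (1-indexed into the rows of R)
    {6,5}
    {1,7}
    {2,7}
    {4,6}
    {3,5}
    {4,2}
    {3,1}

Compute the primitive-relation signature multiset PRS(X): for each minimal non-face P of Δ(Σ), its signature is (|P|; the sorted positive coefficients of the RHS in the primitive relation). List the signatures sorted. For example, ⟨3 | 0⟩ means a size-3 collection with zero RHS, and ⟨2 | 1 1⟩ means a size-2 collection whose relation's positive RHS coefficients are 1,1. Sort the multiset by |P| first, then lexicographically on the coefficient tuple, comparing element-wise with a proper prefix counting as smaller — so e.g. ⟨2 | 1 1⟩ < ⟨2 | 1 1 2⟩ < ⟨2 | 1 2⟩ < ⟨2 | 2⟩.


14 collections generate NE(X_Σ); each relation:

  P={4,5}:  v_{4} + v_{5} = 0  ⇒ sig = ⟨2 | 0⟩
  P={6,7}:  v_{6} + v_{7} = 0  ⇒ sig = ⟨2 | 0⟩
  P={1,6}:  v_{1} + v_{6} = v_{3}  ⇒ sig = ⟨2 | 1⟩
  P={2,5}:  v_{2} + v_{5} = v_{7}  ⇒ sig = ⟨2 | 1⟩
  P={2,6}:  v_{2} + v_{6} = v_{4}  ⇒ sig = ⟨2 | 1⟩
  P={3,4}:  v_{3} + v_{4} = v_{7}  ⇒ sig = ⟨2 | 1⟩
  P={3,6}:  v_{3} + v_{6} = v_{5}  ⇒ sig = ⟨2 | 1⟩
  P={3,7}:  v_{3} + v_{7} = v_{1}  ⇒ sig = ⟨2 | 1⟩
  P={4,7}:  v_{4} + v_{7} = v_{2}  ⇒ sig = ⟨2 | 1⟩
  P={5,7}:  v_{5} + v_{7} = v_{3}  ⇒ sig = ⟨2 | 1⟩
  P={1,4}:  v_{1} + v_{4} = 2·v_{7}  ⇒ sig = ⟨2 | 2⟩
  P={1,5}:  v_{1} + v_{5} = 2·v_{3}  ⇒ sig = ⟨2 | 2⟩
  P={2,3}:  v_{2} + v_{3} = 2·v_{7}  ⇒ sig = ⟨2 | 2⟩
  P={1,2}:  v_{1} + v_{2} = 3·v_{7}  ⇒ sig = ⟨2 | 3⟩

Hence PRS(X_Σ) =
[⟨2 | 0⟩, ⟨2 | 0⟩, ⟨2 | 1⟩, ⟨2 | 1⟩, ⟨2 | 1⟩, ⟨2 | 1⟩, ⟨2 | 1⟩, ⟨2 | 1⟩, ⟨2 | 1⟩, ⟨2 | 1⟩, ⟨2 | 2⟩, ⟨2 | 2⟩, ⟨2 | 2⟩, ⟨2 | 3⟩]


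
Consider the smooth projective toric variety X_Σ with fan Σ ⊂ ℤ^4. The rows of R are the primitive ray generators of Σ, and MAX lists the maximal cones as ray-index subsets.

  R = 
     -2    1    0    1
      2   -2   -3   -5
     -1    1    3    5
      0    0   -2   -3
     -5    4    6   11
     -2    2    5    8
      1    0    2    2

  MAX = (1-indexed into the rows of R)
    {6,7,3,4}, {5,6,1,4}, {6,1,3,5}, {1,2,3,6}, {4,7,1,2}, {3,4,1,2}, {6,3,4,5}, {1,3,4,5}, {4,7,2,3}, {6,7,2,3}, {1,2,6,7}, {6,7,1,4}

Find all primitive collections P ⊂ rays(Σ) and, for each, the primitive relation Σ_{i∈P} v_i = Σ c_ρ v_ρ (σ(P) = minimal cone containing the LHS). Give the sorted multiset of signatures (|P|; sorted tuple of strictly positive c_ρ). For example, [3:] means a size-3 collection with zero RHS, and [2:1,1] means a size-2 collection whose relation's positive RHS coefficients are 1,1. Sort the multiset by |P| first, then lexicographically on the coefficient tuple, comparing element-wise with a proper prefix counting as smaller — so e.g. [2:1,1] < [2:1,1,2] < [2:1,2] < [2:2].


5 minimal non-faces of Δ(Σ) (on 7 rays):

  • {2,5}:  v_{2} + v_{5} = v_{1} + v_{3}  ⇒ sig = [2:1,1]
  • {5,7}:  v_{5} + v_{7} = v_{4} + 2·v_{6}  ⇒ sig = [2:1,2]
  • {2,4,6}:  v_{2} + v_{4} + v_{6} = 0  ⇒ sig = [3:]
  • {1,3,7}:  v_{1} + v_{3} + v_{7} = v_{6}  ⇒ sig = [3:1]
  • {1,3,4,6}:  v_{1} + v_{3} + v_{4} + v_{6} = v_{5}  ⇒ sig = [4:1]

Sorted signature multiset PRS(X):
[[2:1,1], [2:1,2], [3:], [3:1], [4:1]]


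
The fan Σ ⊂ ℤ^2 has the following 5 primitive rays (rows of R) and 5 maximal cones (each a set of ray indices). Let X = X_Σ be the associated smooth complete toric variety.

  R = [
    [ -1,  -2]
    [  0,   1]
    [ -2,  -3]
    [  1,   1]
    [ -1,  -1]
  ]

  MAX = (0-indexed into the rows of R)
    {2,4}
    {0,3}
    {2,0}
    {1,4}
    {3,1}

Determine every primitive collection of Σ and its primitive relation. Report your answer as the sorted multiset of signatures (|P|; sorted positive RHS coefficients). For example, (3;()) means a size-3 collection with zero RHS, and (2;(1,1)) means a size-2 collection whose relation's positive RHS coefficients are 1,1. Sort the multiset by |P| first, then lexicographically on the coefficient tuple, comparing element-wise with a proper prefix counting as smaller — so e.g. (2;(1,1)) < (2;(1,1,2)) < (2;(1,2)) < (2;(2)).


|primitive collections| = 5. Relations:

  P = {3,4}:  v_{3} + v_{4} = 0  so sig = (2;())
  P = {0,1}:  v_{0} + v_{1} = v_{4}  so sig = (2;(1))
  P = {0,4}:  v_{0} + v_{4} = v_{2}  so sig = (2;(1))
  P = {2,3}:  v_{2} + v_{3} = v_{0}  so sig = (2;(1))
  P = {1,2}:  v_{1} + v_{2} = 2·v_{4}  so sig = (2;(2))

so the primitive-relation signature multiset is
{ (2;()),  (2;(1)) ×3,  (2;(2)) }


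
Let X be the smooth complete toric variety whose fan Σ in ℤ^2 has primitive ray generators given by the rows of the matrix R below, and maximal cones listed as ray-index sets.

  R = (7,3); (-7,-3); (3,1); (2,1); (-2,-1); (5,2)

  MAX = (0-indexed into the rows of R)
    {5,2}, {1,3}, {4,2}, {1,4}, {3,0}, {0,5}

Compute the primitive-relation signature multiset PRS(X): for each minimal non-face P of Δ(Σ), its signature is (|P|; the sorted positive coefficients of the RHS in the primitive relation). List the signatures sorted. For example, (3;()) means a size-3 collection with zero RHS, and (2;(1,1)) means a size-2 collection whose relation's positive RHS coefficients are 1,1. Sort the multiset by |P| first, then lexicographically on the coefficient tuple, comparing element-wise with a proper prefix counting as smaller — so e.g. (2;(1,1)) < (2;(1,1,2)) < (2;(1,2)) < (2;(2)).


Σ has 9 primitive collections:

  P={0,1}:  v_{0} + v_{1} = 0  →  sig = (2;())
  P={3,4}:  v_{3} + v_{4} = 0  →  sig = (2;())
  P={0,4}:  v_{0} + v_{4} = v_{5}  →  sig = (2;(1))
  P={1,5}:  v_{1} + v_{5} = v_{4}  →  sig = (2;(1))
  P={2,3}:  v_{2} + v_{3} = v_{5}  →  sig = (2;(1))
  P={3,5}:  v_{3} + v_{5} = v_{0}  →  sig = (2;(1))
  P={4,5}:  v_{4} + v_{5} = v_{2}  →  sig = (2;(1))
  P={0,2}:  v_{0} + v_{2} = 2·v_{5}  →  sig = (2;(2))
  P={1,2}:  v_{1} + v_{2} = 2·v_{4}  →  sig = (2;(2))

Hence PRS(X_Σ) =
[(2;()), (2;()), (2;(1)), (2;(1)), (2;(1)), (2;(1)), (2;(1)), (2;(2)), (2;(2))]


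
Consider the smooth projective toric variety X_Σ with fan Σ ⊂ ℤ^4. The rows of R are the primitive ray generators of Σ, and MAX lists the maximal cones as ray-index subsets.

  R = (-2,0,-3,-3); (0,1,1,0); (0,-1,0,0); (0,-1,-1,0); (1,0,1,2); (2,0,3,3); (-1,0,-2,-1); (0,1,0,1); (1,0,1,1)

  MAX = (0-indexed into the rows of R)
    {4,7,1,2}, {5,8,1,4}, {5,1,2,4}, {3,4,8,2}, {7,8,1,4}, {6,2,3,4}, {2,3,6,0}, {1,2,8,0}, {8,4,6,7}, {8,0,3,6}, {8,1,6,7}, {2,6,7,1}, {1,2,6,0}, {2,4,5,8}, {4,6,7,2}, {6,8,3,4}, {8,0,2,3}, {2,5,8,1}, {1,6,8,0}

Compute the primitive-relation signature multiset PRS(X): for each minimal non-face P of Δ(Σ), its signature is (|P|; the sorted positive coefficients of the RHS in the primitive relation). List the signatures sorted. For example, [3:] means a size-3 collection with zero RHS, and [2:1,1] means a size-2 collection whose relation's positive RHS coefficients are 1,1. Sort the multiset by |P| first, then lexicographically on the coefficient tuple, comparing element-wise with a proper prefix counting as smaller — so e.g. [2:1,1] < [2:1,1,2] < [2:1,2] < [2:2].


12 collections generate NE(X_Σ); each relation:

  P={0,5}:  v_{0} + v_{5} = 0  so sig = [2:]
  P={1,3}:  v_{1} + v_{3} = 0  so sig = [2:]
  P={0,4}:  v_{0} + v_{4} = v_{6}  so sig = [2:1]
  P={5,6}:  v_{5} + v_{6} = v_{4}  so sig = [2:1]
  P={3,7}:  v_{3} + v_{7} = v_{4} + v_{6}  so sig = [2:1,1]
  P={3,5}:  v_{3} + v_{5} = v_{2} + v_{4} + v_{8}  so sig = [2:1,1,1]
  P={0,7}:  v_{0} + v_{7} = v_{1} + 2·v_{6}  so sig = [2:1,2]
  P={5,7}:  v_{5} + v_{7} = v_{1} + 2·v_{4}  so sig = [2:1,2]
  P={1,4,6}:  v_{1} + v_{4} + v_{6} = v_{7}  so sig = [3:1]
  P={2,6,8}:  v_{2} + v_{6} + v_{8} = v_{3}  so sig = [3:1]
  P={2,7,8}:  v_{2} + v_{7} + v_{8} = v_{4}  so sig = [3:1]
  P={1,2,4,8}:  v_{1} + v_{2} + v_{4} + v_{8} = v_{5}  so sig = [4:1]

Signatures (|P|; sorted positive RHS coefficients), sorted:
{ [2:] ×2,  [2:1] ×2,  [2:1,1],  [2:1,1,1],  [2:1,2] ×2,  [3:1] ×3,  [4:1] }


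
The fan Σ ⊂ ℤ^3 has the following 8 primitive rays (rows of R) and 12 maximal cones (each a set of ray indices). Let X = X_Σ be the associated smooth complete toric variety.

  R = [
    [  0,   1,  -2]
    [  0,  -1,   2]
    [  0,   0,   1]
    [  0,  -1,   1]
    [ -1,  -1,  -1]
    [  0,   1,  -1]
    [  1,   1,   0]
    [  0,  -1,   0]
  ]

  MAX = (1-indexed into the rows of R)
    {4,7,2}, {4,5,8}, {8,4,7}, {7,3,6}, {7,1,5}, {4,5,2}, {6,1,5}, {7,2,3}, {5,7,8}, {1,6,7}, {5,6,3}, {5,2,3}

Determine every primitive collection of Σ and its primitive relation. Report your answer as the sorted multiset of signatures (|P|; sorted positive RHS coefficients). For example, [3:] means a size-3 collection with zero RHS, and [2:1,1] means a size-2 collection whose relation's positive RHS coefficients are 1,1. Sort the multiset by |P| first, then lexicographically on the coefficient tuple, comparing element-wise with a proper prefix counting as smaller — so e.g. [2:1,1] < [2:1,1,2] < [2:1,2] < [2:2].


Primitive collections (14):

  {1,2}:  v_{1} + v_{2} = 0 ; sig = [2:]
  {4,6}:  v_{4} + v_{6} = 0 ; sig = [2:]
  {1,3}:  v_{1} + v_{3} = v_{6} ; sig = [2:1]
  {2,6}:  v_{2} + v_{6} = v_{3} ; sig = [2:1]
  {3,4}:  v_{3} + v_{4} = v_{2} ; sig = [2:1]
  {3,8}:  v_{3} + v_{8} = v_{4} ; sig = [2:1]
  {1,4}:  v_{1} + v_{4} = v_{5} + v_{7} ; sig = [2:1,1]
  {6,8}:  v_{6} + v_{8} = v_{5} + v_{7} ; sig = [2:1,1]
  {2,8}:  v_{2} + v_{8} = 2·v_{4} ; sig = [2:2]
  {1,8}:  v_{1} + v_{8} = 2·v_{5} + 2·v_{7} ; sig = [2:2,2]
  {3,5,7}:  v_{3} + v_{5} + v_{7} = 0 ; sig = [3:]
  {2,5,7}:  v_{2} + v_{5} + v_{7} = v_{4} ; sig = [3:1]
  {4,5,7}:  v_{4} + v_{5} + v_{7} = v_{8} ; sig = [3:1]
  {5,6,7}:  v_{5} + v_{6} + v_{7} = v_{1} ; sig = [3:1]

Sorted signature multiset PRS(X):
    [2:]
    [2:]
    [2:1]
    [2:1]
    [2:1]
    [2:1]
    [2:1,1]
    [2:1,1]
    [2:2]
    [2:2,2]
    [3:]
    [3:1]
    [3:1]
    [3:1]


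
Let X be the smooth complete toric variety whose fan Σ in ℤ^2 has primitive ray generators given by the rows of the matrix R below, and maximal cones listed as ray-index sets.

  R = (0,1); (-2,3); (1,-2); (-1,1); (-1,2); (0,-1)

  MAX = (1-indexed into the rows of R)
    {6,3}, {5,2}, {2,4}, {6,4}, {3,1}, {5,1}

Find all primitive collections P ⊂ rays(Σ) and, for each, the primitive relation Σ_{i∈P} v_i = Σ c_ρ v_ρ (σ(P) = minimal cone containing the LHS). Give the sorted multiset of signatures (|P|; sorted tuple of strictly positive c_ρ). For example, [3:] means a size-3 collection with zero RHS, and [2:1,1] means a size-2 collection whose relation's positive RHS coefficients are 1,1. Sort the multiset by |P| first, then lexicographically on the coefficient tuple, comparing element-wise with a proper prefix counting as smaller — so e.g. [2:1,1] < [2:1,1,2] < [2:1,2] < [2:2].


Primitive collections (9):

  {1,6}:  v_{1} + v_{6} = 0 ; sig = [2:]
  {3,5}:  v_{3} + v_{5} = 0 ; sig = [2:]
  {1,4}:  v_{1} + v_{4} = v_{5} ; sig = [2:1]
  {2,3}:  v_{2} + v_{3} = v_{4} ; sig = [2:1]
  {3,4}:  v_{3} + v_{4} = v_{6} ; sig = [2:1]
  {4,5}:  v_{4} + v_{5} = v_{2} ; sig = [2:1]
  {5,6}:  v_{5} + v_{6} = v_{4} ; sig = [2:1]
  {1,2}:  v_{1} + v_{2} = 2·v_{5} ; sig = [2:2]
  {2,6}:  v_{2} + v_{6} = 2·v_{4} ; sig = [2:2]

Sorted signature multiset PRS(X):
    |P|=2: 9 collections, coeffs (), (), (1), (1), (1), (1), (1), (2), (2)


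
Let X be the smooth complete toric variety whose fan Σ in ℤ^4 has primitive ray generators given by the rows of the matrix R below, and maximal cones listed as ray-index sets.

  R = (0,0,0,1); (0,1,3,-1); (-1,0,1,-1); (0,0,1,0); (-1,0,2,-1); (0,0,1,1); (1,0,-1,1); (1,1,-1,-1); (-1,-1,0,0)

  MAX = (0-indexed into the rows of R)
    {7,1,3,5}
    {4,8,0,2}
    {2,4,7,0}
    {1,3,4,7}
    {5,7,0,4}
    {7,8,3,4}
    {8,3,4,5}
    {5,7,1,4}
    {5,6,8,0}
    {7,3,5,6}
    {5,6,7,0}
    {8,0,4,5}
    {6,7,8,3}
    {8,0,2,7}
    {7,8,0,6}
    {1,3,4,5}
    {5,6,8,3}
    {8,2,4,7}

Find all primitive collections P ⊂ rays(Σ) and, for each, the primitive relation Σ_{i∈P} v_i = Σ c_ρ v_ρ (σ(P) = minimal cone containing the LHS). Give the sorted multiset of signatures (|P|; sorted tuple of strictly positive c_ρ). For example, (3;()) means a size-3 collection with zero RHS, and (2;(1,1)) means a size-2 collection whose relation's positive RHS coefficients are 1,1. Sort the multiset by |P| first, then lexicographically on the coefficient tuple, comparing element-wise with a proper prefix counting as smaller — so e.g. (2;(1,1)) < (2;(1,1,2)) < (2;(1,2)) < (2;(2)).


|primitive collections| = 12. Relations:

  P={2,6}:  v_{2} + v_{6} = 0  →  sig = (2;())
  P={0,3}:  v_{0} + v_{3} = v_{5}  →  sig = (2;(1))
  P={2,3}:  v_{2} + v_{3} = v_{4}  →  sig = (2;(1))
  P={4,6}:  v_{4} + v_{6} = v_{3}  →  sig = (2;(1))
  P={1,8}:  v_{1} + v_{8} = v_{3} + v_{4}  →  sig = (2;(1,1))
  P={2,5}:  v_{2} + v_{5} = v_{0} + v_{4}  →  sig = (2;(1,1))
  P={0,1}:  v_{0} + v_{1} = v_{4} + 2·v_{5} + v_{7}  →  sig = (2;(1,1,2))
  P={1,2}:  v_{1} + v_{2} = 2·v_{4} + v_{5} + v_{7}  →  sig = (2;(1,1,2))
  P={1,6}:  v_{1} + v_{6} = 2·v_{3} + v_{5} + v_{7}  →  sig = (2;(1,1,2))
  P={5,7,8}:  v_{5} + v_{7} + v_{8} = 0  →  sig = (3;())
  P={0,4,7,8}:  v_{0} + v_{4} + v_{7} + v_{8} = v_{2}  →  sig = (4;(1))
  P={3,4,5,7}:  v_{3} + v_{4} + v_{5} + v_{7} = v_{1}  →  sig = (4;(1))

Hence PRS(X_Σ) =
    |P|=2: 9 collections, coeffs (), (1), (1), (1), (1,1), (1,1), (1,1,2), (1,1,2), (1,1,2)
    |P|=3: 1 collection, coeffs ()
    |P|=4: 2 collections, coeffs (1), (1)


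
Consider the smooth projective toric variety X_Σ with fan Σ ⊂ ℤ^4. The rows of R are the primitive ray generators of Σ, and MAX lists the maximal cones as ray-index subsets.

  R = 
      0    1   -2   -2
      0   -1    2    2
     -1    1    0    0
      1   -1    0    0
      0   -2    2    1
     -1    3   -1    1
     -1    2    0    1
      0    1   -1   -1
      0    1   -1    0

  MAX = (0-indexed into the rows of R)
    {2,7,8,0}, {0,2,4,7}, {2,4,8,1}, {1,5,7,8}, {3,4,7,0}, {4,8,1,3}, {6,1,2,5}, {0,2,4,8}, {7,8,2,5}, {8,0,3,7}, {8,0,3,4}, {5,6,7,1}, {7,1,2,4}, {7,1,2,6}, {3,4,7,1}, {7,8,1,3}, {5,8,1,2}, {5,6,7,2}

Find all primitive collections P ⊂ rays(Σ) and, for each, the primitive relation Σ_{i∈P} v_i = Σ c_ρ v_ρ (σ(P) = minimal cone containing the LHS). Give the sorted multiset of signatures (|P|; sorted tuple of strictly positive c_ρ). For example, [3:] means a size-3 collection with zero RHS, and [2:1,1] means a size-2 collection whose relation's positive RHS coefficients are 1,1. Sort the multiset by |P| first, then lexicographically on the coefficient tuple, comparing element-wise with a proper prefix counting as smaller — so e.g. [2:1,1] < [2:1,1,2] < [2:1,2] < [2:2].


12 minimal non-faces of Δ(Σ) (on 9 rays):

  P = {0,1}:  v_{0} + v_{1} = 0  so sig = [2:]
  P = {2,3}:  v_{2} + v_{3} = 0  so sig = [2:]
  P = {6,8}:  v_{6} + v_{8} = v_{5}  so sig = [2:1]
  P = {4,6}:  v_{4} + v_{6} = v_{1} + v_{2}  so sig = [2:1,1]
  P = {0,6}:  v_{0} + v_{6} = v_{2} + v_{7} + v_{8}  so sig = [2:1,1,1]
  P = {3,6}:  v_{3} + v_{6} = v_{1} + v_{7} + v_{8}  so sig = [2:1,1,1]
  P = {4,5}:  v_{4} + v_{5} = v_{1} + v_{2} + v_{8}  so sig = [2:1,1,1]
  P = {0,5}:  v_{0} + v_{5} = v_{2} + v_{7} + 2·v_{8}  so sig = [2:1,1,2]
  P = {3,5}:  v_{3} + v_{5} = v_{1} + v_{7} + 2·v_{8}  so sig = [2:1,1,2]
  P = {4,7,8}:  v_{4} + v_{7} + v_{8} = 0  so sig = [3:]
  P = {1,2,7,8}:  v_{1} + v_{2} + v_{7} + v_{8} = v_{6}  so sig = [4:1]
  P = {1,2,5,7}:  v_{1} + v_{2} + v_{5} + v_{7} = 2·v_{6}  so sig = [4:2]

Signatures (|P|; sorted positive RHS coefficients), sorted:
[[2:], [2:], [2:1], [2:1,1], [2:1,1,1], [2:1,1,1], [2:1,1,1], [2:1,1,2], [2:1,1,2], [3:], [4:1], [4:2]]


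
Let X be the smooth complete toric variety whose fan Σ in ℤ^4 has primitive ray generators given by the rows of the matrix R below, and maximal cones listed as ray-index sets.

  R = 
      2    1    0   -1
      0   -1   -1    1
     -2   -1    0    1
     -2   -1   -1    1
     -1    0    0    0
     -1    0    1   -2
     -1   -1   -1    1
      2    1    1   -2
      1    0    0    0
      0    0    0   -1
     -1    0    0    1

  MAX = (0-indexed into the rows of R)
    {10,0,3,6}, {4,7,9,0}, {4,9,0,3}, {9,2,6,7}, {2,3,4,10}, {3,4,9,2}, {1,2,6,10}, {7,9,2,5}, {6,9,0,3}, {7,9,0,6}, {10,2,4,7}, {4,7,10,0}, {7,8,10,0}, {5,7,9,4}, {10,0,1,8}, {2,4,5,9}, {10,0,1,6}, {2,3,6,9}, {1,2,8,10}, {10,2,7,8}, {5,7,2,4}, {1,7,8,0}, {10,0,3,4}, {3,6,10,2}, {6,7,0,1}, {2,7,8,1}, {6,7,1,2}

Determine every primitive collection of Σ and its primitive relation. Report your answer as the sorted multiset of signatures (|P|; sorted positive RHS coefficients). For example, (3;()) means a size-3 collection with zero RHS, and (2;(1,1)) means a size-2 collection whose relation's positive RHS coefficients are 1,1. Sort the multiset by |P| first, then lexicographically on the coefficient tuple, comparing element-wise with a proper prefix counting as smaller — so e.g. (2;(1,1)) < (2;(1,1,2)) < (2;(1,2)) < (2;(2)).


|primitive collections| = 20. Relations:

  {0,2}:  v_{0} + v_{2} = 0  →  sig = (2;())
  {4,8}:  v_{4} + v_{8} = 0  →  sig = (2;())
  {1,4}:  v_{1} + v_{4} = v_{6}  →  sig = (2;(1))
  {3,7}:  v_{3} + v_{7} = v_{9}  →  sig = (2;(1))
  {3,8}:  v_{3} + v_{8} = v_{6}  →  sig = (2;(1))
  {4,6}:  v_{4} + v_{6} = v_{3}  →  sig = (2;(1))
  {6,8}:  v_{6} + v_{8} = v_{1}  →  sig = (2;(1))
  {9,10}:  v_{9} + v_{10} = v_{4}  →  sig = (2;(1))
  {8,9}:  v_{8} + v_{9} = v_{6} + v_{7}  →  sig = (2;(1,1))
  {0,5}:  v_{0} + v_{5} = v_{4} + v_{7} + v_{9}  →  sig = (2;(1,1,1))
  {5,8}:  v_{5} + v_{8} = v_{2} + v_{7} + v_{9}  →  sig = (2;(1,1,1))
  {1,5}:  v_{1} + v_{5} = v_{2} + v_{6} + v_{7} + v_{9}  →  sig = (2;(1,1,1,1))
  {3,5}:  v_{3} + v_{5} = v_{2} + v_{4} + 2·v_{9}  →  sig = (2;(1,1,2))
  {5,10}:  v_{5} + v_{10} = v_{2} + 2·v_{4} + v_{7}  →  sig = (2;(1,1,2))
  {1,9}:  v_{1} + v_{9} = 2·v_{6} + v_{7}  →  sig = (2;(1,2))
  {5,6}:  v_{5} + v_{6} = v_{2} + 2·v_{9}  →  sig = (2;(1,2))
  {1,3}:  v_{1} + v_{3} = 2·v_{6}  →  sig = (2;(2))
  {6,7,10}:  v_{6} + v_{7} + v_{10} = 0  →  sig = (3;())
  {1,7,10}:  v_{1} + v_{7} + v_{10} = v_{8}  →  sig = (3;(1))
  {2,4,7,9}:  v_{2} + v_{4} + v_{7} + v_{9} = v_{5}  →  sig = (4;(1))

so the primitive-relation signature multiset is
[(2;()), (2;()), (2;(1)), (2;(1)), (2;(1)), (2;(1)), (2;(1)), (2;(1)), (2;(1,1)), (2;(1,1,1)), (2;(1,1,1)), (2;(1,1,1,1)), (2;(1,1,2)), (2;(1,1,2)), (2;(1,2)), (2;(1,2)), (2;(2)), (3;()), (3;(1)), (4;(1))]


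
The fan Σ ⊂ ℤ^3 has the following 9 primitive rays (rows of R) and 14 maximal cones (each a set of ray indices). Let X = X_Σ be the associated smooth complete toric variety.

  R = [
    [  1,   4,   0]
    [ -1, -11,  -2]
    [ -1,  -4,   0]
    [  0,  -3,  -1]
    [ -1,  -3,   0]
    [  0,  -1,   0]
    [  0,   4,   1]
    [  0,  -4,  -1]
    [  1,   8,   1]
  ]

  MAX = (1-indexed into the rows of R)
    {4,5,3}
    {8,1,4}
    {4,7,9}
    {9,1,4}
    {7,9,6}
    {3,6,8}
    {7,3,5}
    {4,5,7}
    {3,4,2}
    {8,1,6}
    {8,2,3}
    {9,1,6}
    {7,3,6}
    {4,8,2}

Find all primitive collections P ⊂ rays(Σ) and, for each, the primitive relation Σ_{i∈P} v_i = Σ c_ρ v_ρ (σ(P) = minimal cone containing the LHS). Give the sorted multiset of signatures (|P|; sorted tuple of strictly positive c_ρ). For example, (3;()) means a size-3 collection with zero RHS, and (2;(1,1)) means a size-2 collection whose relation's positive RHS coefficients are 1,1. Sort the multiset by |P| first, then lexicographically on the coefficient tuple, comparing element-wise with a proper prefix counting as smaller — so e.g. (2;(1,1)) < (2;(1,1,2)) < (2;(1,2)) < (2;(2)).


17 collections generate NE(X_Σ); each relation:

  • {1,3}:  v_{1} + v_{3} = 0 — sig = (2;())
  • {7,8}:  v_{7} + v_{8} = 0 — sig = (2;())
  • {1,7}:  v_{1} + v_{7} = v_{9} — sig = (2;(1))
  • {2,9}:  v_{2} + v_{9} = v_{4} — sig = (2;(1))
  • {3,9}:  v_{3} + v_{9} = v_{7} — sig = (2;(1))
  • {4,6}:  v_{4} + v_{6} = v_{8} — sig = (2;(1))
  • {5,6}:  v_{5} + v_{6} = v_{3} — sig = (2;(1))
  • {8,9}:  v_{8} + v_{9} = v_{1} — sig = (2;(1))
  • {1,2}:  v_{1} + v_{2} = v_{4} + v_{8} — sig = (2;(1,1))
  • {1,5}:  v_{1} + v_{5} = v_{4} + v_{7} — sig = (2;(1,1))
  • {2,7}:  v_{2} + v_{7} = v_{3} + v_{4} — sig = (2;(1,1))
  • {5,8}:  v_{5} + v_{8} = v_{3} + v_{4} — sig = (2;(1,1))
  • {2,6}:  v_{2} + v_{6} = v_{3} + 2·v_{8} — sig = (2;(1,2))
  • {5,9}:  v_{5} + v_{9} = v_{4} + 2·v_{7} — sig = (2;(1,2))
  • {2,5}:  v_{2} + v_{5} = 2·v_{3} + 2·v_{4} — sig = (2;(2,2))
  • {3,4,7}:  v_{3} + v_{4} + v_{7} = v_{5} — sig = (3;(1))
  • {3,4,8}:  v_{3} + v_{4} + v_{8} = v_{2} — sig = (3;(1))

Signatures (|P|; sorted positive RHS coefficients), sorted:
    (2;())
    (2;())
    (2;(1))
    (2;(1))
    (2;(1))
    (2;(1))
    (2;(1))
    (2;(1))
    (2;(1,1))
    (2;(1,1))
    (2;(1,1))
    (2;(1,1))
    (2;(1,2))
    (2;(1,2))
    (2;(2,2))
    (3;(1))
    (3;(1))
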